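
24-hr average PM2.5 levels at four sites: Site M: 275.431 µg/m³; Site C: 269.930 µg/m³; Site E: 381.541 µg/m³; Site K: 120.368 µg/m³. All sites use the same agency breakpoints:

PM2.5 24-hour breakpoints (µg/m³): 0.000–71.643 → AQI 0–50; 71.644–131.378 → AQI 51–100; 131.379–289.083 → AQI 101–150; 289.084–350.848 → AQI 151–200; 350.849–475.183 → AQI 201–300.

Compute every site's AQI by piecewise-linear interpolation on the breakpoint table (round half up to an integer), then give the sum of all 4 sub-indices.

606

Site M: row 131.379–289.083 (AQI 101–150). (150−101)·(275.431−131.379)/(289.083−131.379) + 101 = 49·144.052/157.704 + 101 ≈ 145.76 → 146.
Site C 269.930: bracket 131.379–289.083 → index 101–150; slope 49/157.704, offset 138.551.
AQI = 101 + 49/157.704·138.551 ≈ 144.05 ⇒ 144.
Site E: 381.541 ∈ [350.849, 475.183] ↔ index [201, 300].
201 + (381.541−350.849)·(300−201)/(475.183−350.849) = 201 + 30.692·99/124.334 ≈ 225.44, so AQI = 225.
Site K: 120.368 ∈ [71.644, 131.378] ↔ index [51, 100].
51 + (120.368−71.644)·(100−51)/(131.378−71.644) = 51 + 48.724·49/59.734 ≈ 90.97, so AQI = 91.
AQIs: Site M=146, Site C=144, Site E=225, Site K=91. Sum = 146 + 144 + 225 + 91 = 606.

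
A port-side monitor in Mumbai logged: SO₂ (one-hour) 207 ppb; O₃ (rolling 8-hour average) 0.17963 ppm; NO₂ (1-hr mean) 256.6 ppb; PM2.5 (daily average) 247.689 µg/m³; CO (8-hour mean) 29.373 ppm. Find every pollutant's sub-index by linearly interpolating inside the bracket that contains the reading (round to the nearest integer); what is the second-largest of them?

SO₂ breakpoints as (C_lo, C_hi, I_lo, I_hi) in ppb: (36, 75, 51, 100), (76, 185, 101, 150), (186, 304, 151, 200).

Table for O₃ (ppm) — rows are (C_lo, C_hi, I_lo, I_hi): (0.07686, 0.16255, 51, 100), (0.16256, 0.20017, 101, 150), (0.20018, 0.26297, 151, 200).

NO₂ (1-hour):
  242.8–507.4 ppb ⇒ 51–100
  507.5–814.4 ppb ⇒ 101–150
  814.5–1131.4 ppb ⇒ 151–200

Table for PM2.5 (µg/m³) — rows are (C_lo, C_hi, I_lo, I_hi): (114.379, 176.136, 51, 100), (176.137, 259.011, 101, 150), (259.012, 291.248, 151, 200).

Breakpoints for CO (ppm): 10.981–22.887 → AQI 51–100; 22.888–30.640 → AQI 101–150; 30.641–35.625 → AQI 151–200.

SO₂: 207 ∈ [186, 304] ↔ index [151, 200].
151 + (207−186)·(200−151)/(304−186) = 151 + 21·49/118 ≈ 159.72, so AQI = 160.
O₃: 0.17963 lies in 0.16256–0.20017, so I_lo=101, I_hi=150, C_lo=0.16256, C_hi=0.20017.
(150−101)/(0.20017−0.16256) × (0.17963−0.16256) + 101 = 49/0.03761 × 0.01707 + 101 ≈ 123.24 → 123.
NO₂: row 242.8–507.4 (AQI 51–100). (100−51)·(256.6−242.8)/(507.4−242.8) + 51 = 49·13.8/264.6 + 51 ≈ 53.56 → 54.
PM2.5: 247.689 lies in 176.137–259.011, so I_lo=101, I_hi=150, C_lo=176.137, C_hi=259.011.
(150−101)/(259.011−176.137) × (247.689−176.137) + 101 = 49/82.874 × 71.552 + 101 ≈ 143.31 → 143.
CO 29.373: bracket 22.888–30.640 → index 101–150; slope 49/7.752, offset 6.485.
AQI = 101 + 49/7.752·6.485 ≈ 141.99 ⇒ 142.
Sub-indices: SO₂→160, O₃→123, NO₂→54, PM2.5→143, CO→142. Ranked high→low: 160, 143, 142, 123, 54. Second-highest sub-index = 143.

143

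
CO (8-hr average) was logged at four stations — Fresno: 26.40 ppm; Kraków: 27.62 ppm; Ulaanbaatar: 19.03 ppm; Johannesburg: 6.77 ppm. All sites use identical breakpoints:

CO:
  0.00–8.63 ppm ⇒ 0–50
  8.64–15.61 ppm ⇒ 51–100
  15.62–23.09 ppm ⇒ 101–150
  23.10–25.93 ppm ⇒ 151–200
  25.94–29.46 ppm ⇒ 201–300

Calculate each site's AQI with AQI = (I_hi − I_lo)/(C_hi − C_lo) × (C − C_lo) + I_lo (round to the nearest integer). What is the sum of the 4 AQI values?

624

Fresno 26.40: bracket 25.94–29.46 → index 201–300; slope 99/3.52, offset 0.46.
AQI = 201 + 99/3.52·0.46 ≈ 213.94 ⇒ 214.
Kraków: 27.62 ∈ [25.94, 29.46] ↔ index [201, 300].
201 + (27.62−25.94)·(300−201)/(29.46−25.94) = 201 + 1.68·99/3.52 ≈ 248.25, so AQI = 248.
Ulaanbaatar 19.03: bracket 15.62–23.09 → index 101–150; slope 49/7.47, offset 3.41.
AQI = 101 + 49/7.47·3.41 ≈ 123.37 ⇒ 123.
Johannesburg: 6.77 lies in 0.00–8.63, so I_lo=0, I_hi=50, C_lo=0.00, C_hi=8.63.
(50−0)/(8.63−0.00) × (6.77−0.00) + 0 = 50/8.63 × 6.77 + 0 ≈ 39.22 → 39.
AQIs: Fresno=214, Kraków=248, Ulaanbaatar=123, Johannesburg=39. Sum = 214 + 248 + 123 + 39 = 624.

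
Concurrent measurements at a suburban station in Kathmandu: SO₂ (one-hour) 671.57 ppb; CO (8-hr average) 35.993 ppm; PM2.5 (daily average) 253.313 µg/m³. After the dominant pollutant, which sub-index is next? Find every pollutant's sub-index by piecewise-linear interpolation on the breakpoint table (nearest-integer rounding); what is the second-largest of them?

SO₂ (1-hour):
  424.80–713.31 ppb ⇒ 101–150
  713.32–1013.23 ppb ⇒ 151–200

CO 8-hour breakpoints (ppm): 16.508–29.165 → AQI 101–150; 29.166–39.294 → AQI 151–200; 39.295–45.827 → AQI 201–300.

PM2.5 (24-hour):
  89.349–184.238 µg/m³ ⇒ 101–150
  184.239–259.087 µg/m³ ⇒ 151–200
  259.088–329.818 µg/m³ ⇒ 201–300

SO₂: 671.57 lies in 424.80–713.31, so I_lo=101, I_hi=150, C_lo=424.80, C_hi=713.31.
(150−101)/(713.31−424.80) × (671.57−424.80) + 101 = 49/288.51 × 246.77 + 101 ≈ 142.91 → 143.
CO: 35.993 ∈ [29.166, 39.294] ↔ index [151, 200].
151 + (35.993−29.166)·(200−151)/(39.294−29.166) = 151 + 6.827·49/10.128 ≈ 184.03, so AQI = 184.
PM2.5: 253.313 lies in 184.239–259.087, so I_lo=151, I_hi=200, C_lo=184.239, C_hi=259.087.
(200−151)/(259.087−184.239) × (253.313−184.239) + 151 = 49/74.848 × 69.074 + 151 ≈ 196.22 → 196.
Sub-indices: SO₂→143, CO→184, PM2.5→196. Ranked high→low: 196, 184, 143. Second-highest sub-index = 184.

184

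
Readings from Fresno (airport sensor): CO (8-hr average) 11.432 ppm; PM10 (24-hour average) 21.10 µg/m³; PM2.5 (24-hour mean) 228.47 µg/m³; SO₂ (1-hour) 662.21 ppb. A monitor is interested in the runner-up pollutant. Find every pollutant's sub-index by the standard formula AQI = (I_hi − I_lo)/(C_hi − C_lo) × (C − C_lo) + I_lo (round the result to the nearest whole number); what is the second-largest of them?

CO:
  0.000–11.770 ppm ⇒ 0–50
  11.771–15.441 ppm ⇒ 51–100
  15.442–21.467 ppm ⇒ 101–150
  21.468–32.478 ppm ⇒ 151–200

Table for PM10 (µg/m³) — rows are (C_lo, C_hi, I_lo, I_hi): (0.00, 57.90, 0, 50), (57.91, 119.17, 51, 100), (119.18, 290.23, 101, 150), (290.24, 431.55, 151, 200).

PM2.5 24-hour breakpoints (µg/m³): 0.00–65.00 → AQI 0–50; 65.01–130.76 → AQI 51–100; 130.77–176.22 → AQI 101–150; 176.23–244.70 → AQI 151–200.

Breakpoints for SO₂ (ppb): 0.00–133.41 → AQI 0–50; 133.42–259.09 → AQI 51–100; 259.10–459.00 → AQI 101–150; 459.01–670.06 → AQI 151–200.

188

CO: 11.432 lies in 0.000–11.770, so I_lo=0, I_hi=50, C_lo=0.000, C_hi=11.770.
(50−0)/(11.770−0.000) × (11.432−0.000) + 0 = 50/11.770 × 11.432 + 0 ≈ 48.56 → 49.
PM10: 21.10 lies in 0.00–57.90, so I_lo=0, I_hi=50, C_lo=0.00, C_hi=57.90.
(50−0)/(57.90−0.00) × (21.10−0.00) + 0 = 50/57.90 × 21.10 + 0 ≈ 18.22 → 18.
PM2.5: 228.47 lies in 176.23–244.70, so I_lo=151, I_hi=200, C_lo=176.23, C_hi=244.70.
(200−151)/(244.70−176.23) × (228.47−176.23) + 151 = 49/68.47 × 52.24 + 151 ≈ 188.39 → 188.
SO₂: 662.21 lies in 459.01–670.06, so I_lo=151, I_hi=200, C_lo=459.01, C_hi=670.06.
(200−151)/(670.06−459.01) × (662.21−459.01) + 151 = 49/211.05 × 203.20 + 151 ≈ 198.18 → 198.
Sub-indices: CO→49, PM10→18, PM2.5→188, SO₂→198. Ranked high→low: 198, 188, 49, 18. Second-highest sub-index = 188.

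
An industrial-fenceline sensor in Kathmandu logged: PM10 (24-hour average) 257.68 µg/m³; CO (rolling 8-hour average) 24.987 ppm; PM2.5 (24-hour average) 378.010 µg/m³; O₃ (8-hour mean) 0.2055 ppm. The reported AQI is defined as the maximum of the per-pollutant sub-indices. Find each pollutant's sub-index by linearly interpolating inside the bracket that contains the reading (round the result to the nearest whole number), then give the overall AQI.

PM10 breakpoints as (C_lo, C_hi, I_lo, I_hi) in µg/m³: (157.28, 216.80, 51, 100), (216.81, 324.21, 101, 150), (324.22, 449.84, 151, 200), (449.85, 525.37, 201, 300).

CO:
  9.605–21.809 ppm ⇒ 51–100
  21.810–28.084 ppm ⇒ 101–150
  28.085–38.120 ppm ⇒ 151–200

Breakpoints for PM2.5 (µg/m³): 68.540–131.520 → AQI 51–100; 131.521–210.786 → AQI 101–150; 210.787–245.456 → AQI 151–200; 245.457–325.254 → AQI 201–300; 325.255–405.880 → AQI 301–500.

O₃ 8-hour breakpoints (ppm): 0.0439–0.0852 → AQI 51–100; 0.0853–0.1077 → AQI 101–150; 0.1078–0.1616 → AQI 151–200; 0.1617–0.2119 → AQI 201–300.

431

PM10: 257.68 lies in 216.81–324.21, so I_lo=101, I_hi=150, C_lo=216.81, C_hi=324.21.
(150−101)/(324.21−216.81) × (257.68−216.81) + 101 = 49/107.40 × 40.87 + 101 ≈ 119.65 → 120.
CO: 24.987 lies in 21.810–28.084, so I_lo=101, I_hi=150, C_lo=21.810, C_hi=28.084.
(150−101)/(28.084−21.810) × (24.987−21.810) + 101 = 49/6.274 × 3.177 + 101 ≈ 125.81 → 126.
PM2.5: 378.010 ∈ [325.255, 405.880] ↔ index [301, 500].
301 + (378.010−325.255)·(500−301)/(405.880−325.255) = 301 + 52.755·199/80.625 ≈ 431.21, so AQI = 431.
O₃: 0.2055 ∈ [0.1617, 0.2119] ↔ index [201, 300].
201 + (0.2055−0.1617)·(300−201)/(0.2119−0.1617) = 201 + 0.0438·99/0.0502 ≈ 287.38, so AQI = 287.
Sub-indices: PM10→120, CO→126, PM2.5→431, O₃→287. Overall AQI = max = 431; dominant pollutant is PM2.5.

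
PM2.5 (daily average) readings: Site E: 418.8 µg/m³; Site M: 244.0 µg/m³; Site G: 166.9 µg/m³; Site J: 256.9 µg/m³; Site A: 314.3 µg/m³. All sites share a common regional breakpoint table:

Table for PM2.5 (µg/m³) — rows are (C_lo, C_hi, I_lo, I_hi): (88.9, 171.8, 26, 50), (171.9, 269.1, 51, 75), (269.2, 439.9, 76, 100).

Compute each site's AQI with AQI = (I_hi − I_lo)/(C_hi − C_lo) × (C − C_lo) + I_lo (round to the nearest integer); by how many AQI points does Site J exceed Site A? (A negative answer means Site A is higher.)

-10

Site E: 418.8 ∈ [269.2, 439.9] ↔ index [76, 100].
76 + (418.8−269.2)·(100−76)/(439.9−269.2) = 76 + 149.6·24/170.7 ≈ 97.03, so AQI = 97.
Site M: 244.0 lies in 171.9–269.1, so I_lo=51, I_hi=75, C_lo=171.9, C_hi=269.1.
(75−51)/(269.1−171.9) × (244.0−171.9) + 51 = 24/97.2 × 72.1 + 51 ≈ 68.80 → 69.
Site G: row 88.9–171.8 (AQI 26–50). (50−26)·(166.9−88.9)/(171.8−88.9) + 26 = 24·78.0/82.9 + 26 ≈ 48.58 → 49.
Site J: 256.9 ∈ [171.9, 269.1] ↔ index [51, 75].
51 + (256.9−171.9)·(75−51)/(269.1−171.9) = 51 + 85.0·24/97.2 ≈ 71.99, so AQI = 72.
Site A: 314.3 lies in 269.2–439.9, so I_lo=76, I_hi=100, C_lo=269.2, C_hi=439.9.
(100−76)/(439.9−269.2) × (314.3−269.2) + 76 = 24/170.7 × 45.1 + 76 ≈ 82.34 → 82.
AQIs: Site E=97, Site M=69, Site G=49, Site J=72, Site A=82. Site J (72) − Site A (82) = -10.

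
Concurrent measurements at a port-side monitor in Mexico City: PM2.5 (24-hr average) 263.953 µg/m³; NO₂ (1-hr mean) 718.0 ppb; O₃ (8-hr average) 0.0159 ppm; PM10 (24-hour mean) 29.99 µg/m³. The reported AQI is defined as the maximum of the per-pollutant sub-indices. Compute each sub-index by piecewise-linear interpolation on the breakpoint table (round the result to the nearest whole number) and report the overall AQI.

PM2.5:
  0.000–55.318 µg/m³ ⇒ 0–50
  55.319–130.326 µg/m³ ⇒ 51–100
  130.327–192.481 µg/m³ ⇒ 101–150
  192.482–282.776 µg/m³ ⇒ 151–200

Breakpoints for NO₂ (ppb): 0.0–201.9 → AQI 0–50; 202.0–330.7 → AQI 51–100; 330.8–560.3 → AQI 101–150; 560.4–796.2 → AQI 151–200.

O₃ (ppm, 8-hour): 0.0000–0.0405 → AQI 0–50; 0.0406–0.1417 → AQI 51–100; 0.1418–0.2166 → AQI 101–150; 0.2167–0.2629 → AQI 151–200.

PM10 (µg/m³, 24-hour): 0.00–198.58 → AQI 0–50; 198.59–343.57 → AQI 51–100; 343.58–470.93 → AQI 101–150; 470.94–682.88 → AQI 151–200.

190

PM2.5: 263.953 ∈ [192.482, 282.776] ↔ index [151, 200].
151 + (263.953−192.482)·(200−151)/(282.776−192.482) = 151 + 71.471·49/90.294 ≈ 189.79, so AQI = 190.
NO₂: 718.0 lies in 560.4–796.2, so I_lo=151, I_hi=200, C_lo=560.4, C_hi=796.2.
(200−151)/(796.2−560.4) × (718.0−560.4) + 151 = 49/235.8 × 157.6 + 151 ≈ 183.75 → 184.
O₃ 0.0159: bracket 0.0000–0.0405 → index 0–50; slope 50/0.0405, offset 0.0159.
AQI = 0 + 50/0.0405·0.0159 ≈ 19.63 ⇒ 20.
PM10: row 0.00–198.58 (AQI 0–50). (50−0)·(29.99−0.00)/(198.58−0.00) + 0 = 50·29.99/198.58 + 0 ≈ 7.55 → 8.
Sub-indices: PM2.5→190, NO₂→184, O₃→20, PM10→8. Overall AQI = max = 190; dominant pollutant is PM2.5.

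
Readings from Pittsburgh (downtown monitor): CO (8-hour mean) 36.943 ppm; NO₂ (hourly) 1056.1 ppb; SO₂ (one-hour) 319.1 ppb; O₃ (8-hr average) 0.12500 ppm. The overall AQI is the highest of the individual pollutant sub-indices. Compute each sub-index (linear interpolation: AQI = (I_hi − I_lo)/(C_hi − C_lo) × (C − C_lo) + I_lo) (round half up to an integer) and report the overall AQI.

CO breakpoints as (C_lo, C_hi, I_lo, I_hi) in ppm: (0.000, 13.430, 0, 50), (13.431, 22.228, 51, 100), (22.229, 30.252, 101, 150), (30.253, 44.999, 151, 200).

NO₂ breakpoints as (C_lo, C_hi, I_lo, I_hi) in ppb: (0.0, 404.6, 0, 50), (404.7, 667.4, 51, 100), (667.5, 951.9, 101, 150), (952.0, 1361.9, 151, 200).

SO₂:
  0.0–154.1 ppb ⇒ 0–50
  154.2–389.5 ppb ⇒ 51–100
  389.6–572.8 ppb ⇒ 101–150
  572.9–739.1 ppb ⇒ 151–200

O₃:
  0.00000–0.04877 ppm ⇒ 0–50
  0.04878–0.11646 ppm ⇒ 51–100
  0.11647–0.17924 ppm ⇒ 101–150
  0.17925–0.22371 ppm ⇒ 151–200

173

CO: 36.943 ∈ [30.253, 44.999] ↔ index [151, 200].
151 + (36.943−30.253)·(200−151)/(44.999−30.253) = 151 + 6.690·49/14.746 ≈ 173.23, so AQI = 173.
NO₂: 1056.1 ∈ [952.0, 1361.9] ↔ index [151, 200].
151 + (1056.1−952.0)·(200−151)/(1361.9−952.0) = 151 + 104.1·49/409.9 ≈ 163.44, so AQI = 163.
SO₂ 319.1: bracket 154.2–389.5 → index 51–100; slope 49/235.3, offset 164.9.
AQI = 51 + 49/235.3·164.9 ≈ 85.34 ⇒ 85.
O₃: row 0.11647–0.17924 (AQI 101–150). (150−101)·(0.12500−0.11647)/(0.17924−0.11647) + 101 = 49·0.00853/0.06277 + 101 ≈ 107.66 → 108.
Sub-indices: CO→173, NO₂→163, SO₂→85, O₃→108. Overall AQI = max = 173; dominant pollutant is CO.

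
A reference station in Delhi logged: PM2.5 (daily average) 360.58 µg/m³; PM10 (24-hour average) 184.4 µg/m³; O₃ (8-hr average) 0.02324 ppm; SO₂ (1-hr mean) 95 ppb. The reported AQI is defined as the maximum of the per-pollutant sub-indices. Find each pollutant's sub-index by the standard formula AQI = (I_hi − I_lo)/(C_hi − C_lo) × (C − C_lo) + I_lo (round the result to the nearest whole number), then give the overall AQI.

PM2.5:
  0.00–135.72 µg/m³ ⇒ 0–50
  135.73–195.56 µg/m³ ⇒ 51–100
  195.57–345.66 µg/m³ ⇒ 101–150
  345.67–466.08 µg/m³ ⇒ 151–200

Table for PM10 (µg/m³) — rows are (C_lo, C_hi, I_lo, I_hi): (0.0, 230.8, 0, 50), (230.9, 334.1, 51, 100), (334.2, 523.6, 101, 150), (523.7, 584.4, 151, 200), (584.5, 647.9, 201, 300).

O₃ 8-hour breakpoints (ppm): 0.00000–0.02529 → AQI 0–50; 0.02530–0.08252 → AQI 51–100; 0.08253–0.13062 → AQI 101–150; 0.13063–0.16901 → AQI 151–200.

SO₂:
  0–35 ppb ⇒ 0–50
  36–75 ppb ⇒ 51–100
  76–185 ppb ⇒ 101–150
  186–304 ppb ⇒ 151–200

157

PM2.5 360.58: bracket 345.67–466.08 → index 151–200; slope 49/120.41, offset 14.91.
AQI = 151 + 49/120.41·14.91 ≈ 157.07 ⇒ 157.
PM10 184.4: bracket 0.0–230.8 → index 0–50; slope 50/230.8, offset 184.4.
AQI = 0 + 50/230.8·184.4 ≈ 39.95 ⇒ 40.
O₃ 0.02324: bracket 0.00000–0.02529 → index 0–50; slope 50/0.02529, offset 0.02324.
AQI = 0 + 50/0.02529·0.02324 ≈ 45.95 ⇒ 46.
SO₂: 95 lies in 76–185, so I_lo=101, I_hi=150, C_lo=76, C_hi=185.
(150−101)/(185−76) × (95−76) + 101 = 49/109 × 19 + 101 ≈ 109.54 → 110.
Sub-indices: PM2.5→157, PM10→40, O₃→46, SO₂→110. Overall AQI = max = 157; dominant pollutant is PM2.5.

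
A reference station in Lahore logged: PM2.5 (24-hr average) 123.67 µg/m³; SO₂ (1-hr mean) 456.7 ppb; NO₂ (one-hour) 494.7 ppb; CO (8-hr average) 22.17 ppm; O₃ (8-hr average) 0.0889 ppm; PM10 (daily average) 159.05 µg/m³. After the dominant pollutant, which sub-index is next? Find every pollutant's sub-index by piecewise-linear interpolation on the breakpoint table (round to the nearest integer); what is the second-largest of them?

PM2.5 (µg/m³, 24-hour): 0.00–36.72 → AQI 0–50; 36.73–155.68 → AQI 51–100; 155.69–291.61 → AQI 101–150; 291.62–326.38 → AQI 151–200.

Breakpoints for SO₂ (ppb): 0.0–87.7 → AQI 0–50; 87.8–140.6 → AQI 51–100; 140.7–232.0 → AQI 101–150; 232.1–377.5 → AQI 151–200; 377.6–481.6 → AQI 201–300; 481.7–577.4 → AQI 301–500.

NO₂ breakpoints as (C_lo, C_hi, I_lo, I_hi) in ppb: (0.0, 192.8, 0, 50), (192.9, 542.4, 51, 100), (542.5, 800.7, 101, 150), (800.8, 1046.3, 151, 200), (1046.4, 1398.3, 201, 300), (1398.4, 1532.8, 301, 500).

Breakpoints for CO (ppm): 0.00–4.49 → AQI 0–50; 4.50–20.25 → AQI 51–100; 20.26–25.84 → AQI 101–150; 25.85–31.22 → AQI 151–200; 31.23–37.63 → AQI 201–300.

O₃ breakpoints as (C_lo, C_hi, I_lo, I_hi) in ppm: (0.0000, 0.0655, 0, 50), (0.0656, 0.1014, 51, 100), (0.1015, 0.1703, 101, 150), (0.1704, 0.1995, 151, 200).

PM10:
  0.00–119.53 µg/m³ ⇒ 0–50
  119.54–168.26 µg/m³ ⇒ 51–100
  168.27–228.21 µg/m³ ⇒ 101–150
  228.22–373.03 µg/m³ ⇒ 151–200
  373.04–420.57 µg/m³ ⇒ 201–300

118

PM2.5: 123.67 lies in 36.73–155.68, so I_lo=51, I_hi=100, C_lo=36.73, C_hi=155.68.
(100−51)/(155.68−36.73) × (123.67−36.73) + 51 = 49/118.95 × 86.94 + 51 ≈ 86.81 → 87.
SO₂: 456.7 ∈ [377.6, 481.6] ↔ index [201, 300].
201 + (456.7−377.6)·(300−201)/(481.6−377.6) = 201 + 79.1·99/104.0 ≈ 276.30, so AQI = 276.
NO₂: 494.7 lies in 192.9–542.4, so I_lo=51, I_hi=100, C_lo=192.9, C_hi=542.4.
(100−51)/(542.4−192.9) × (494.7−192.9) + 51 = 49/349.5 × 301.8 + 51 ≈ 93.31 → 93.
CO: 22.17 ∈ [20.26, 25.84] ↔ index [101, 150].
101 + (22.17−20.26)·(150−101)/(25.84−20.26) = 101 + 1.91·49/5.58 ≈ 117.77, so AQI = 118.
O₃: row 0.0656–0.1014 (AQI 51–100). (100−51)·(0.0889−0.0656)/(0.1014−0.0656) + 51 = 49·0.0233/0.0358 + 51 ≈ 82.89 → 83.
PM10: 159.05 lies in 119.54–168.26, so I_lo=51, I_hi=100, C_lo=119.54, C_hi=168.26.
(100−51)/(168.26−119.54) × (159.05−119.54) + 51 = 49/48.72 × 39.51 + 51 ≈ 90.74 → 91.
Sub-indices: PM2.5→87, SO₂→276, NO₂→93, CO→118, O₃→83, PM10→91. Ranked high→low: 276, 118, 93, 91, 87, 83. Second-highest sub-index = 118.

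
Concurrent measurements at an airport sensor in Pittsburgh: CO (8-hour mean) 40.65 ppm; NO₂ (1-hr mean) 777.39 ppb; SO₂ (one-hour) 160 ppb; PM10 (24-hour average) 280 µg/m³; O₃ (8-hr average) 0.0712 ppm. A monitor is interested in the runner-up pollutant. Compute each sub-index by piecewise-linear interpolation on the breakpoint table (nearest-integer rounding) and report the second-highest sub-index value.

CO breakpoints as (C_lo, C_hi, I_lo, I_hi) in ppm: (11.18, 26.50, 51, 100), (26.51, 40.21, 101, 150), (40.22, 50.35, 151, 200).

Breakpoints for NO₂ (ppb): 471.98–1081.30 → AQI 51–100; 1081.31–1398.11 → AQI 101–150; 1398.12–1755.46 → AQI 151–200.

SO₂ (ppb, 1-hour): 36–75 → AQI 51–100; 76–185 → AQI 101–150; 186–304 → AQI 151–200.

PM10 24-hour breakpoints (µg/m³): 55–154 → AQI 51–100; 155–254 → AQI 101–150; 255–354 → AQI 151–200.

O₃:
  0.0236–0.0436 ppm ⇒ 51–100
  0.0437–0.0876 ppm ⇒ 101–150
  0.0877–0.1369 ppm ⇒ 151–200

153

CO: 40.65 ∈ [40.22, 50.35] ↔ index [151, 200].
151 + (40.65−40.22)·(200−151)/(50.35−40.22) = 151 + 0.43·49/10.13 ≈ 153.08, so AQI = 153.
NO₂: 777.39 lies in 471.98–1081.30, so I_lo=51, I_hi=100, C_lo=471.98, C_hi=1081.30.
(100−51)/(1081.30−471.98) × (777.39−471.98) + 51 = 49/609.32 × 305.41 + 51 ≈ 75.56 → 76.
SO₂: 160 lies in 76–185, so I_lo=101, I_hi=150, C_lo=76, C_hi=185.
(150−101)/(185−76) × (160−76) + 101 = 49/109 × 84 + 101 ≈ 138.76 → 139.
PM10: 280 lies in 255–354, so I_lo=151, I_hi=200, C_lo=255, C_hi=354.
(200−151)/(354−255) × (280−255) + 151 = 49/99 × 25 + 151 ≈ 163.37 → 163.
O₃ 0.0712: bracket 0.0437–0.0876 → index 101–150; slope 49/0.0439, offset 0.0275.
AQI = 101 + 49/0.0439·0.0275 ≈ 131.69 ⇒ 132.
Sub-indices: CO→153, NO₂→76, SO₂→139, PM10→163, O₃→132. Ranked high→low: 163, 153, 139, 132, 76. Second-highest sub-index = 153.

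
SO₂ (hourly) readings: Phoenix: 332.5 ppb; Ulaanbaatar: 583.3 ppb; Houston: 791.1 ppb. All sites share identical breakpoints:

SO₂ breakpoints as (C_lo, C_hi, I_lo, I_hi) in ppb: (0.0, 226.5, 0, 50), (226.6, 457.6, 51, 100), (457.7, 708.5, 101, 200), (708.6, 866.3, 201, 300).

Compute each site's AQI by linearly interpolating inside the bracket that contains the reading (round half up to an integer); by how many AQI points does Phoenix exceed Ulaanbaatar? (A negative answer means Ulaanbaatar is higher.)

-78

Phoenix 332.5: bracket 226.6–457.6 → index 51–100; slope 49/231.0, offset 105.9.
AQI = 51 + 49/231.0·105.9 ≈ 73.46 ⇒ 73.
Ulaanbaatar: 583.3 ∈ [457.7, 708.5] ↔ index [101, 200].
101 + (583.3−457.7)·(200−101)/(708.5−457.7) = 101 + 125.6·99/250.8 ≈ 150.58, so AQI = 151.
Houston 791.1: bracket 708.6–866.3 → index 201–300; slope 99/157.7, offset 82.5.
AQI = 201 + 99/157.7·82.5 ≈ 252.79 ⇒ 253.
AQIs: Phoenix=73, Ulaanbaatar=151, Houston=253. Phoenix (73) − Ulaanbaatar (151) = -78.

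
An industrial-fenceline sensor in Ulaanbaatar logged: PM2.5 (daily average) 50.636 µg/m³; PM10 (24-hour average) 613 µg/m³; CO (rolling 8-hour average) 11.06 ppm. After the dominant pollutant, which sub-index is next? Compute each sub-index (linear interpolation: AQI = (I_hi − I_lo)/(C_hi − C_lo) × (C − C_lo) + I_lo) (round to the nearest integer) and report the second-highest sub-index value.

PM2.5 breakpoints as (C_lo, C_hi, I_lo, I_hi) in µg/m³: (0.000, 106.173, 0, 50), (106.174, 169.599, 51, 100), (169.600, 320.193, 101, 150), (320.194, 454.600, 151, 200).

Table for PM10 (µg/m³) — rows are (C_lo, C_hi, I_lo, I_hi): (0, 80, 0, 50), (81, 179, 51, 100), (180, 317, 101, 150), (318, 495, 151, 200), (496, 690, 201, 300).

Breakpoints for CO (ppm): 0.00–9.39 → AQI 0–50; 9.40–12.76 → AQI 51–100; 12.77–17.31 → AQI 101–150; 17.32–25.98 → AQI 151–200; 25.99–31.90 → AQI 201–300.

75

PM2.5 50.636: bracket 0.000–106.173 → index 0–50; slope 50/106.173, offset 50.636.
AQI = 0 + 50/106.173·50.636 ≈ 23.85 ⇒ 24.
PM10: 613 ∈ [496, 690] ↔ index [201, 300].
201 + (613−496)·(300−201)/(690−496) = 201 + 117·99/194 ≈ 260.71, so AQI = 261.
CO: 11.06 ∈ [9.40, 12.76] ↔ index [51, 100].
51 + (11.06−9.40)·(100−51)/(12.76−9.40) = 51 + 1.66·49/3.36 ≈ 75.21, so AQI = 75.
Sub-indices: PM2.5→24, PM10→261, CO→75. Ranked high→low: 261, 75, 24. Second-highest sub-index = 75.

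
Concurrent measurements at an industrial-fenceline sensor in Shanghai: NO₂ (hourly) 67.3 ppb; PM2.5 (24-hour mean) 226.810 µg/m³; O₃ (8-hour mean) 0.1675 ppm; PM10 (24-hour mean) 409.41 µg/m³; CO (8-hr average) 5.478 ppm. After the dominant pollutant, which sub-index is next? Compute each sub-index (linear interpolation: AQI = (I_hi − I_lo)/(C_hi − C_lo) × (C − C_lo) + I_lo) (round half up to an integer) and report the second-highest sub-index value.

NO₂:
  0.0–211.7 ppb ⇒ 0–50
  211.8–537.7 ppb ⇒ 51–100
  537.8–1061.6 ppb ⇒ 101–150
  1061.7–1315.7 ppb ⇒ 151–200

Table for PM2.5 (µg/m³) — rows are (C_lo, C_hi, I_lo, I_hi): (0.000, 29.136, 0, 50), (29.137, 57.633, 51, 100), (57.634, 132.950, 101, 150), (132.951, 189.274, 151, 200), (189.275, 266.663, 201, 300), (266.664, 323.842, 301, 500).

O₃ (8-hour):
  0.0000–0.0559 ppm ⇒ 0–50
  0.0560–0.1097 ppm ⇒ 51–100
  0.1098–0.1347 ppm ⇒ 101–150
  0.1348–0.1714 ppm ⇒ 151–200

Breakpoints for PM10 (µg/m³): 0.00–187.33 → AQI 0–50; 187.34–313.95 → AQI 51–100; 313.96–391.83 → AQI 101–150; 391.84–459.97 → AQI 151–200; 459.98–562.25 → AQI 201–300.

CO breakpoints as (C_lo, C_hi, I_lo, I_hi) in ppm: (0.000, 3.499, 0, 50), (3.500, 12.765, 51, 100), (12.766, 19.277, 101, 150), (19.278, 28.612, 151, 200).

NO₂: 67.3 ∈ [0.0, 211.7] ↔ index [0, 50].
0 + (67.3−0.0)·(50−0)/(211.7−0.0) = 0 + 67.3·50/211.7 ≈ 15.90, so AQI = 16.
PM2.5: 226.810 lies in 189.275–266.663, so I_lo=201, I_hi=300, C_lo=189.275, C_hi=266.663.
(300−201)/(266.663−189.275) × (226.810−189.275) + 201 = 99/77.388 × 37.535 + 201 ≈ 249.02 → 249.
O₃: 0.1675 lies in 0.1348–0.1714, so I_lo=151, I_hi=200, C_lo=0.1348, C_hi=0.1714.
(200−151)/(0.1714−0.1348) × (0.1675−0.1348) + 151 = 49/0.0366 × 0.0327 + 151 ≈ 194.78 → 195.
PM10 409.41: bracket 391.84–459.97 → index 151–200; slope 49/68.13, offset 17.57.
AQI = 151 + 49/68.13·17.57 ≈ 163.64 ⇒ 164.
CO 5.478: bracket 3.500–12.765 → index 51–100; slope 49/9.265, offset 1.978.
AQI = 51 + 49/9.265·1.978 ≈ 61.46 ⇒ 61.
Sub-indices: NO₂→16, PM2.5→249, O₃→195, PM10→164, CO→61. Ranked high→low: 249, 195, 164, 61, 16. Second-highest sub-index = 195.

195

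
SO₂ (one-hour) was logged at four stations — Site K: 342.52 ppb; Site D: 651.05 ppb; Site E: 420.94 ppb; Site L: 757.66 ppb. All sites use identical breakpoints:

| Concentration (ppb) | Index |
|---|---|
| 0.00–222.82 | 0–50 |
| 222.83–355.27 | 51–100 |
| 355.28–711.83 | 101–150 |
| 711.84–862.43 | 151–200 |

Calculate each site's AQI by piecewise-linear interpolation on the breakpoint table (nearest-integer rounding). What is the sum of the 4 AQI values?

Site K 342.52: bracket 222.83–355.27 → index 51–100; slope 49/132.44, offset 119.69.
AQI = 51 + 49/132.44·119.69 ≈ 95.28 ⇒ 95.
Site D: row 355.28–711.83 (AQI 101–150). (150−101)·(651.05−355.28)/(711.83−355.28) + 101 = 49·295.77/356.55 + 101 ≈ 141.65 → 142.
Site E: 420.94 ∈ [355.28, 711.83] ↔ index [101, 150].
101 + (420.94−355.28)·(150−101)/(711.83−355.28) = 101 + 65.66·49/356.55 ≈ 110.02, so AQI = 110.
Site L: 757.66 ∈ [711.84, 862.43] ↔ index [151, 200].
151 + (757.66−711.84)·(200−151)/(862.43−711.84) = 151 + 45.82·49/150.59 ≈ 165.91, so AQI = 166.
AQIs: Site K=95, Site D=142, Site E=110, Site L=166. Sum = 95 + 142 + 110 + 166 = 513.

513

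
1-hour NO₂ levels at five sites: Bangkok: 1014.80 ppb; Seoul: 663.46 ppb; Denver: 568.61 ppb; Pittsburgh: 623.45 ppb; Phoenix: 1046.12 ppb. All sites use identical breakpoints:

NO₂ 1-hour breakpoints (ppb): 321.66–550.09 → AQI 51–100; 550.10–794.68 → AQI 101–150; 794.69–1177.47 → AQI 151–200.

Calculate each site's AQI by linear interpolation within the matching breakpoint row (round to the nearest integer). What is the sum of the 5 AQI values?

Bangkok 1014.80: bracket 794.69–1177.47 → index 151–200; slope 49/382.78, offset 220.11.
AQI = 151 + 49/382.78·220.11 ≈ 179.18 ⇒ 179.
Seoul 663.46: bracket 550.10–794.68 → index 101–150; slope 49/244.58, offset 113.36.
AQI = 101 + 49/244.58·113.36 ≈ 123.71 ⇒ 124.
Denver: row 550.10–794.68 (AQI 101–150). (150−101)·(568.61−550.10)/(794.68−550.10) + 101 = 49·18.51/244.58 + 101 ≈ 104.71 → 105.
Pittsburgh: row 550.10–794.68 (AQI 101–150). (150−101)·(623.45−550.10)/(794.68−550.10) + 101 = 49·73.35/244.58 + 101 ≈ 115.70 → 116.
Phoenix 1046.12: bracket 794.69–1177.47 → index 151–200; slope 49/382.78, offset 251.43.
AQI = 151 + 49/382.78·251.43 ≈ 183.19 ⇒ 183.
AQIs: Bangkok=179, Seoul=124, Denver=105, Pittsburgh=116, Phoenix=183. Sum = 179 + 124 + 105 + 116 + 183 = 707.

707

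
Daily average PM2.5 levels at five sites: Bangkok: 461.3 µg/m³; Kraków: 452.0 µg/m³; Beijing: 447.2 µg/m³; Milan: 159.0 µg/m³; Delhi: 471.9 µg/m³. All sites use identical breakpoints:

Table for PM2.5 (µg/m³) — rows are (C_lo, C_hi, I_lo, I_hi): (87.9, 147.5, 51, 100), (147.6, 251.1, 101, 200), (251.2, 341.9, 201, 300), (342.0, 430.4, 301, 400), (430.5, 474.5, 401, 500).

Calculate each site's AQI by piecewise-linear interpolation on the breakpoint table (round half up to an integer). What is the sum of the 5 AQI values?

1964

Bangkok: row 430.5–474.5 (AQI 401–500). (500−401)·(461.3−430.5)/(474.5−430.5) + 401 = 99·30.8/44.0 + 401 ≈ 470.30 → 470.
Kraków: 452.0 lies in 430.5–474.5, so I_lo=401, I_hi=500, C_lo=430.5, C_hi=474.5.
(500−401)/(474.5−430.5) × (452.0−430.5) + 401 = 99/44.0 × 21.5 + 401 ≈ 449.38 → 449.
Beijing 447.2: bracket 430.5–474.5 → index 401–500; slope 99/44.0, offset 16.7.
AQI = 401 + 99/44.0·16.7 ≈ 438.58 ⇒ 439.
Milan: 159.0 ∈ [147.6, 251.1] ↔ index [101, 200].
101 + (159.0−147.6)·(200−101)/(251.1−147.6) = 101 + 11.4·99/103.5 ≈ 111.90, so AQI = 112.
Delhi 471.9: bracket 430.5–474.5 → index 401–500; slope 99/44.0, offset 41.4.
AQI = 401 + 99/44.0·41.4 ≈ 494.15 ⇒ 494.
AQIs: Bangkok=470, Kraków=449, Beijing=439, Milan=112, Delhi=494. Sum = 470 + 449 + 439 + 112 + 494 = 1964.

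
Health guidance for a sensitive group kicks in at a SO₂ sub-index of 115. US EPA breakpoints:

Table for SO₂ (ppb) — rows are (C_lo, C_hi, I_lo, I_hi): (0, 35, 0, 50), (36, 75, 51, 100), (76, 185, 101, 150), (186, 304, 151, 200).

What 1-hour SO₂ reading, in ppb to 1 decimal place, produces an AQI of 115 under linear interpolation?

AQI 115 lies in the 101–150 band, which corresponds to 76–185 ppb.
C = 76 + (115−101)×(185−76)/(150−101) = 76 + 14×109/49 ≈ 107.143 ppb → 107.1 ppb to 1 dp.

107.1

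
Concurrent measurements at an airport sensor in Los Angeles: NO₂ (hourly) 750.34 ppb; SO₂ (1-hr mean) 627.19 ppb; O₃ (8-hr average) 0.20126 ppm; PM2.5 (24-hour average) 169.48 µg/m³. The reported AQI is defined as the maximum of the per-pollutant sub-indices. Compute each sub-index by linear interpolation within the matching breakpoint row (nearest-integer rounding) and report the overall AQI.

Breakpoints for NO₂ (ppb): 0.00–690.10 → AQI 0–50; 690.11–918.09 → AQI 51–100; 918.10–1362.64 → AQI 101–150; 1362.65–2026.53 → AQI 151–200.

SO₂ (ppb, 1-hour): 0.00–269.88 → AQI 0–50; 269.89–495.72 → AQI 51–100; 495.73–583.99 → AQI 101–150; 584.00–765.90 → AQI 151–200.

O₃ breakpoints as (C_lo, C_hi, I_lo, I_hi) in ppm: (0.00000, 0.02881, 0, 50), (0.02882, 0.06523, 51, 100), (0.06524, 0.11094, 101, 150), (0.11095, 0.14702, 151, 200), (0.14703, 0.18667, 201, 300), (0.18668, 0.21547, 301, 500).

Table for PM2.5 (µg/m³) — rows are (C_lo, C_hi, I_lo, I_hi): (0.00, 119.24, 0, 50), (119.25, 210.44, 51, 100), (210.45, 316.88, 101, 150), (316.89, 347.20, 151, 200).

NO₂: 750.34 lies in 690.11–918.09, so I_lo=51, I_hi=100, C_lo=690.11, C_hi=918.09.
(100−51)/(918.09−690.11) × (750.34−690.11) + 51 = 49/227.98 × 60.23 + 51 ≈ 63.95 → 64.
SO₂: 627.19 lies in 584.00–765.90, so I_lo=151, I_hi=200, C_lo=584.00, C_hi=765.90.
(200−151)/(765.90−584.00) × (627.19−584.00) + 151 = 49/181.90 × 43.19 + 151 ≈ 162.63 → 163.
O₃: 0.20126 ∈ [0.18668, 0.21547] ↔ index [301, 500].
301 + (0.20126−0.18668)·(500−301)/(0.21547−0.18668) = 301 + 0.01458·199/0.02879 ≈ 401.78, so AQI = 402.
PM2.5 169.48: bracket 119.25–210.44 → index 51–100; slope 49/91.19, offset 50.23.
AQI = 51 + 49/91.19·50.23 ≈ 77.99 ⇒ 78.
Sub-indices: NO₂→64, SO₂→163, O₃→402, PM2.5→78. Overall AQI = max = 402; dominant pollutant is O₃.
AQI 402: Hazardous.

402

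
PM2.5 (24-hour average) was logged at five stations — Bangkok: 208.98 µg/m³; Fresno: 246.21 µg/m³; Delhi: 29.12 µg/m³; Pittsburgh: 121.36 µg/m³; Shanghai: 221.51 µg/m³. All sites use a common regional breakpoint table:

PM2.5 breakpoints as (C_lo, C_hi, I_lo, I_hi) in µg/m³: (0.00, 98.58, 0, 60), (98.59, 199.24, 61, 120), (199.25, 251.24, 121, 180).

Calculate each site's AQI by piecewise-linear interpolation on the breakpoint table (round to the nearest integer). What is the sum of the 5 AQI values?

Bangkok 208.98: bracket 199.25–251.24 → index 121–180; slope 59/51.99, offset 9.73.
AQI = 121 + 59/51.99·9.73 ≈ 132.04 ⇒ 132.
Fresno 246.21: bracket 199.25–251.24 → index 121–180; slope 59/51.99, offset 46.96.
AQI = 121 + 59/51.99·46.96 ≈ 174.29 ⇒ 174.
Delhi: 29.12 lies in 0.00–98.58, so I_lo=0, I_hi=60, C_lo=0.00, C_hi=98.58.
(60−0)/(98.58−0.00) × (29.12−0.00) + 0 = 60/98.58 × 29.12 + 0 ≈ 17.72 → 18.
Pittsburgh: 121.36 lies in 98.59–199.24, so I_lo=61, I_hi=120, C_lo=98.59, C_hi=199.24.
(120−61)/(199.24−98.59) × (121.36−98.59) + 61 = 59/100.65 × 22.77 + 61 ≈ 74.35 → 74.
Shanghai: 221.51 lies in 199.25–251.24, so I_lo=121, I_hi=180, C_lo=199.25, C_hi=251.24.
(180−121)/(251.24−199.25) × (221.51−199.25) + 121 = 59/51.99 × 22.26 + 121 ≈ 146.26 → 146.
AQIs: Bangkok=132, Fresno=174, Delhi=18, Pittsburgh=74, Shanghai=146. Sum = 132 + 174 + 18 + 74 + 146 = 544.

544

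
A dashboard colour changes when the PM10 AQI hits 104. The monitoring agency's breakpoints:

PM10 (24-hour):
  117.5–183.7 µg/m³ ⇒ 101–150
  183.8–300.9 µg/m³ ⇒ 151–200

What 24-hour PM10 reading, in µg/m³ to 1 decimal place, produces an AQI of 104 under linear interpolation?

AQI 104 lies in the 101–150 band, which corresponds to 117.5–183.7 µg/m³.
C = 117.5 + (104−101)×(183.7−117.5)/(150−101) = 117.5 + 3×66.2/49 ≈ 121.553 µg/m³ → 121.6 µg/m³ to 1 dp.

121.6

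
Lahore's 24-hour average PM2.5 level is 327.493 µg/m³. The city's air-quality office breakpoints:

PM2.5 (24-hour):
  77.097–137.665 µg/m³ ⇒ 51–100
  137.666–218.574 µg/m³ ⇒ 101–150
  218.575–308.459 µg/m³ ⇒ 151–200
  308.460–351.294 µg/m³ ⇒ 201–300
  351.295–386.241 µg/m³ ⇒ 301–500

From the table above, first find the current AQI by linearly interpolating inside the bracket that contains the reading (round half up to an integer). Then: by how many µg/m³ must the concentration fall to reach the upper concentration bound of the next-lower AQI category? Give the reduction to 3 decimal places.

19.034

PM2.5: row 308.460–351.294 (AQI 201–300). (300−201)·(327.493−308.460)/(351.294−308.460) + 201 = 99·19.033/42.834 + 201 ≈ 244.99 → 245.
Current AQI 245 is in the Very Unhealthy range (201–300). The next-lower category tops out at AQI 200, whose upper concentration bound is 308.459 µg/m³.
Reduction needed = 327.493 − 308.459 = 19.034 µg/m³.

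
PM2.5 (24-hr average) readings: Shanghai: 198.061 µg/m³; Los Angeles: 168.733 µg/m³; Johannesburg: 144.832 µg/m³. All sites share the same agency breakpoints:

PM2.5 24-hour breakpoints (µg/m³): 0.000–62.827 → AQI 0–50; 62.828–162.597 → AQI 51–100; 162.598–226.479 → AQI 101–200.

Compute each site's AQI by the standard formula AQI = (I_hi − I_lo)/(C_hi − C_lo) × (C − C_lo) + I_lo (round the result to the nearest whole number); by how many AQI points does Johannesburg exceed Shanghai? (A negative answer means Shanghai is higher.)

-65

Shanghai: 198.061 lies in 162.598–226.479, so I_lo=101, I_hi=200, C_lo=162.598, C_hi=226.479.
(200−101)/(226.479−162.598) × (198.061−162.598) + 101 = 99/63.881 × 35.463 + 101 ≈ 155.96 → 156.
Los Angeles 168.733: bracket 162.598–226.479 → index 101–200; slope 99/63.881, offset 6.135.
AQI = 101 + 99/63.881·6.135 ≈ 110.51 ⇒ 111.
Johannesburg: 144.832 lies in 62.828–162.597, so I_lo=51, I_hi=100, C_lo=62.828, C_hi=162.597.
(100−51)/(162.597−62.828) × (144.832−62.828) + 51 = 49/99.769 × 82.004 + 51 ≈ 91.27 → 91.
AQIs: Shanghai=156, Los Angeles=111, Johannesburg=91. Johannesburg (91) − Shanghai (156) = -65.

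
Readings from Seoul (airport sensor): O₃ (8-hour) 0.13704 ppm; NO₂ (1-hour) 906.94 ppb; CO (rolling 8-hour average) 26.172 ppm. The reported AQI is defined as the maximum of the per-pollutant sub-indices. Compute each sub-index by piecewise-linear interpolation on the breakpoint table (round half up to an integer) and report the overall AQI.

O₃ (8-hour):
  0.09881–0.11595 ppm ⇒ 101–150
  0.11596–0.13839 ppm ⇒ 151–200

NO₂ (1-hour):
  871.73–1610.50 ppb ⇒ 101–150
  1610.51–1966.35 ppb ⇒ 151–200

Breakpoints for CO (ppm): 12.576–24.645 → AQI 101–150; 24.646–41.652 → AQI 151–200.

197

O₃: 0.13704 lies in 0.11596–0.13839, so I_lo=151, I_hi=200, C_lo=0.11596, C_hi=0.13839.
(200−151)/(0.13839−0.11596) × (0.13704−0.11596) + 151 = 49/0.02243 × 0.02108 + 151 ≈ 197.05 → 197.
NO₂: 906.94 ∈ [871.73, 1610.50] ↔ index [101, 150].
101 + (906.94−871.73)·(150−101)/(1610.50−871.73) = 101 + 35.21·49/738.77 ≈ 103.34, so AQI = 103.
CO: row 24.646–41.652 (AQI 151–200). (200−151)·(26.172−24.646)/(41.652−24.646) + 151 = 49·1.526/17.006 + 151 ≈ 155.40 → 155.
Sub-indices: O₃→197, NO₂→103, CO→155. Overall AQI = max = 197; dominant pollutant is O₃.
AQI 197: Unhealthy.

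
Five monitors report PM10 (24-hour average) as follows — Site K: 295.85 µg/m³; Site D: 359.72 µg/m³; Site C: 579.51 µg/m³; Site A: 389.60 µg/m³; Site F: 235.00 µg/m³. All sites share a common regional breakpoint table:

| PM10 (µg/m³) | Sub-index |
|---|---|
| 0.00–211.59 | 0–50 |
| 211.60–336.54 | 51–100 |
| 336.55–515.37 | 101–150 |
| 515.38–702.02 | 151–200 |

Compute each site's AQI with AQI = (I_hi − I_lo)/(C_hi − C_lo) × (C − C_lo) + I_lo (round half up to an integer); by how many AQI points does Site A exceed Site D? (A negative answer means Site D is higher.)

9

Site K: row 211.60–336.54 (AQI 51–100). (100−51)·(295.85−211.60)/(336.54−211.60) + 51 = 49·84.25/124.94 + 51 ≈ 84.04 → 84.
Site D: 359.72 lies in 336.55–515.37, so I_lo=101, I_hi=150, C_lo=336.55, C_hi=515.37.
(150−101)/(515.37−336.55) × (359.72−336.55) + 101 = 49/178.82 × 23.17 + 101 ≈ 107.35 → 107.
Site C: row 515.38–702.02 (AQI 151–200). (200−151)·(579.51−515.38)/(702.02−515.38) + 151 = 49·64.13/186.64 + 151 ≈ 167.84 → 168.
Site A: 389.60 lies in 336.55–515.37, so I_lo=101, I_hi=150, C_lo=336.55, C_hi=515.37.
(150−101)/(515.37−336.55) × (389.60−336.55) + 101 = 49/178.82 × 53.05 + 101 ≈ 115.54 → 116.
Site F: row 211.60–336.54 (AQI 51–100). (100−51)·(235.00−211.60)/(336.54−211.60) + 51 = 49·23.40/124.94 + 51 ≈ 60.18 → 60.
AQIs: Site K=84, Site D=107, Site C=168, Site A=116, Site F=60. Site A (116) − Site D (107) = 9.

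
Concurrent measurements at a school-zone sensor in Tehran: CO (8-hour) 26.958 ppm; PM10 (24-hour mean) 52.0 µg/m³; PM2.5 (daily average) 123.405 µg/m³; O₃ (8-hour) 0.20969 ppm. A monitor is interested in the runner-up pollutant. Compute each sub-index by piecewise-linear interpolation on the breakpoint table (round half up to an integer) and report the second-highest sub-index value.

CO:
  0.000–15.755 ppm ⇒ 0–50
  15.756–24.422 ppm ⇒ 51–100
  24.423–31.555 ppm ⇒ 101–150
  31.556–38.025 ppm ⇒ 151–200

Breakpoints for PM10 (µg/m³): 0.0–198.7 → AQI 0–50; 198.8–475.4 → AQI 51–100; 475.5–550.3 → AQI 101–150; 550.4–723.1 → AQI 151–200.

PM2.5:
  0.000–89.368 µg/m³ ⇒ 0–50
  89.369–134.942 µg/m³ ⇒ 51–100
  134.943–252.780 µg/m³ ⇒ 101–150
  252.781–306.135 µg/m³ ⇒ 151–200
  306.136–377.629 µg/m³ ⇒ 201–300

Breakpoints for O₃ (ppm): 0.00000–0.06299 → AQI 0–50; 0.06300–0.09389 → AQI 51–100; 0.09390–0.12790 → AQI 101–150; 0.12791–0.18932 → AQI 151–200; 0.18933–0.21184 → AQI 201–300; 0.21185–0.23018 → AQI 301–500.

CO: 26.958 lies in 24.423–31.555, so I_lo=101, I_hi=150, C_lo=24.423, C_hi=31.555.
(150−101)/(31.555−24.423) × (26.958−24.423) + 101 = 49/7.132 × 2.535 + 101 ≈ 118.42 → 118.
PM10: 52.0 ∈ [0.0, 198.7] ↔ index [0, 50].
0 + (52.0−0.0)·(50−0)/(198.7−0.0) = 0 + 52.0·50/198.7 ≈ 13.09, so AQI = 13.
PM2.5: 123.405 ∈ [89.369, 134.942] ↔ index [51, 100].
51 + (123.405−89.369)·(100−51)/(134.942−89.369) = 51 + 34.036·49/45.573 ≈ 87.60, so AQI = 88.
O₃: 0.20969 ∈ [0.18933, 0.21184] ↔ index [201, 300].
201 + (0.20969−0.18933)·(300−201)/(0.21184−0.18933) = 201 + 0.02036·99/0.02251 ≈ 290.54, so AQI = 291.
Sub-indices: CO→118, PM10→13, PM2.5→88, O₃→291. Ranked high→low: 291, 118, 88, 13. Second-highest sub-index = 118.

118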